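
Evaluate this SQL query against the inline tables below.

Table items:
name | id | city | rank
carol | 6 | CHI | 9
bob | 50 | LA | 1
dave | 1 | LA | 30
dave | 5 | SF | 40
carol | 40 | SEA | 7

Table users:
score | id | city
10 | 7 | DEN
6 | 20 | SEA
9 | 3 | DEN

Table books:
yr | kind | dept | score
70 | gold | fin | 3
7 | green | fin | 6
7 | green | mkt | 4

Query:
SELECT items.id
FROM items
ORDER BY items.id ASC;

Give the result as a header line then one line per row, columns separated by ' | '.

After SELECT (5 rows):
items.id
6
50
1
5
40
After ORDER BY (5 rows):
items.id
1
5
6
40
50

== RESULT ==
items.id
1
5
6
40
50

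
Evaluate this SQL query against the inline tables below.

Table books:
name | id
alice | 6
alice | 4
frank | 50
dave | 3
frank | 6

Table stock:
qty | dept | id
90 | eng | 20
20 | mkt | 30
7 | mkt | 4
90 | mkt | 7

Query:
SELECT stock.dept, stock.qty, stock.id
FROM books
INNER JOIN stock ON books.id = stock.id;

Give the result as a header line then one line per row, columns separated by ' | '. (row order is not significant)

== RESULT ==
stock.dept | stock.qty | stock.id
mkt | 7 | 4

Derivation:
After JOIN stock (1 rows):
books.name | books.id | stock.qty | stock.dept | stock.id
alice | 4 | 7 | mkt | 4
After SELECT (1 rows):
stock.dept | stock.qty | stock.id
mkt | 7 | 4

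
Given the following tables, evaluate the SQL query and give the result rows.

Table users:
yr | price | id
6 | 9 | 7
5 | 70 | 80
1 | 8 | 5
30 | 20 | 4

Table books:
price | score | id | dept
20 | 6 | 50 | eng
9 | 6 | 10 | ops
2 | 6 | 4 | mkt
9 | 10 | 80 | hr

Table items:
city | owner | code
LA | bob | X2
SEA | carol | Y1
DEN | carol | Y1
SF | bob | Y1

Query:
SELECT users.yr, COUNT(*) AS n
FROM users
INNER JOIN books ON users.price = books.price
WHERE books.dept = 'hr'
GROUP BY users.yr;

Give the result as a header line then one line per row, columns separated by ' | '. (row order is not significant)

After JOIN books (3 rows):
users.yr | users.price | users.id | books.price | books.score | books.id | books.dept
6 | 9 | 7 | 9 | 6 | 10 | ops
6 | 9 | 7 | 9 | 10 | 80 | hr
30 | 20 | 4 | 20 | 6 | 50 | eng
After WHERE (1 rows):
users.yr | users.price | users.id | books.price | books.score | books.id | books.dept
6 | 9 | 7 | 9 | 10 | 80 | hr
After GROUP BY (1 rows):
users.yr | n
6 | 1

== RESULT ==
users.yr | n
6 | 1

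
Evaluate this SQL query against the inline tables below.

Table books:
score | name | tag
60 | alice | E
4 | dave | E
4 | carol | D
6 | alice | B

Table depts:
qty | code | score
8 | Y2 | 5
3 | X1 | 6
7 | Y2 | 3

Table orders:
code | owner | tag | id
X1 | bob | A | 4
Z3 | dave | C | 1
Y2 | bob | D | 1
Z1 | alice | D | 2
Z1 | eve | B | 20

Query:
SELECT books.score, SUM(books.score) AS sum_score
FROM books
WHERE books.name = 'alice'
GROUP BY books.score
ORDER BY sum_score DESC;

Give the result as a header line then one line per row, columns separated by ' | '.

== RESULT ==
books.score | sum_score
60 | 60
6 | 6

Derivation:
After WHERE (2 rows):
books.score | books.name | books.tag
60 | alice | E
6 | alice | B
After GROUP BY (2 rows):
books.score | sum_score
60 | 60
6 | 6
After ORDER BY (2 rows):
books.score | sum_score
60 | 60
6 | 6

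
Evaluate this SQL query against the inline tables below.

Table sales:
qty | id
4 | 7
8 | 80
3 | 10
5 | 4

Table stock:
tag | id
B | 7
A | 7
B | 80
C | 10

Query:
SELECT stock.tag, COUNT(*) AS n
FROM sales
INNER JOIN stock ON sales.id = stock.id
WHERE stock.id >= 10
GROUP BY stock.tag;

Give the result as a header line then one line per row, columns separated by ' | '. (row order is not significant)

After JOIN stock (4 rows):
sales.qty | sales.id | stock.tag | stock.id
4 | 7 | B | 7
4 | 7 | A | 7
8 | 80 | B | 80
3 | 10 | C | 10
After WHERE (2 rows):
sales.qty | sales.id | stock.tag | stock.id
8 | 80 | B | 80
3 | 10 | C | 10
After GROUP BY (2 rows):
stock.tag | n
B | 1
C | 1

== RESULT ==
stock.tag | n
B | 1
C | 1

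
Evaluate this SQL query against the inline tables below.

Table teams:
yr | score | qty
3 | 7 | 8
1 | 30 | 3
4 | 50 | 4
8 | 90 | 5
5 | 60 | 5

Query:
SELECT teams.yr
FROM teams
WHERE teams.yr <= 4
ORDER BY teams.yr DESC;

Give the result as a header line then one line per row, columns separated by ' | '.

After WHERE (3 rows):
teams.yr | teams.score | teams.qty
3 | 7 | 8
1 | 30 | 3
4 | 50 | 4
After SELECT (3 rows):
teams.yr
3
1
4
After ORDER BY (3 rows):
teams.yr
4
3
1

== RESULT ==
teams.yr
4
3
1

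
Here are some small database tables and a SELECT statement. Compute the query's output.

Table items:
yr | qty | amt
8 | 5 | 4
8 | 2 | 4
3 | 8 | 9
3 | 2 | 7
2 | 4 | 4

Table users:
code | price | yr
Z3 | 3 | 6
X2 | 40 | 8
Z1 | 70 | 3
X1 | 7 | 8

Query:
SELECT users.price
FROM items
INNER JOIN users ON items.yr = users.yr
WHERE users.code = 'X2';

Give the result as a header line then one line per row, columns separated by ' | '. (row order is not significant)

== RESULT ==
users.price
40
40

Derivation:
After JOIN users (6 rows):
items.yr | items.qty | items.amt | users.code | users.price | users.yr
8 | 5 | 4 | X2 | 40 | 8
8 | 5 | 4 | X1 | 7 | 8
8 | 2 | 4 | X2 | 40 | 8
8 | 2 | 4 | X1 | 7 | 8
3 | 8 | 9 | Z1 | 70 | 3
3 | 2 | 7 | Z1 | 70 | 3
After WHERE (2 rows):
items.yr | items.qty | items.amt | users.code | users.price | users.yr
8 | 5 | 4 | X2 | 40 | 8
8 | 2 | 4 | X2 | 40 | 8
After SELECT (2 rows):
users.price
40
40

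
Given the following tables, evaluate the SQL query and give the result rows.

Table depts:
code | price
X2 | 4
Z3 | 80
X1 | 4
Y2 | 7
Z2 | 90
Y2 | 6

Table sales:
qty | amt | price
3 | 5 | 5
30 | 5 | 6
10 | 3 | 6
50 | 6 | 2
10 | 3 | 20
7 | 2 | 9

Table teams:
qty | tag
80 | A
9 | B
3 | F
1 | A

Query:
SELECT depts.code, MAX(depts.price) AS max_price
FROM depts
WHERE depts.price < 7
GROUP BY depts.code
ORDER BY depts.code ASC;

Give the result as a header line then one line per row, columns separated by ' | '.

== RESULT ==
depts.code | max_price
X1 | 4
X2 | 4
Y2 | 6

Derivation:
After WHERE (3 rows):
depts.code | depts.price
X2 | 4
X1 | 4
Y2 | 6
After GROUP BY (3 rows):
depts.code | max_price
X2 | 4
X1 | 4
Y2 | 6
After ORDER BY (3 rows):
depts.code | max_price
X1 | 4
X2 | 4
Y2 | 6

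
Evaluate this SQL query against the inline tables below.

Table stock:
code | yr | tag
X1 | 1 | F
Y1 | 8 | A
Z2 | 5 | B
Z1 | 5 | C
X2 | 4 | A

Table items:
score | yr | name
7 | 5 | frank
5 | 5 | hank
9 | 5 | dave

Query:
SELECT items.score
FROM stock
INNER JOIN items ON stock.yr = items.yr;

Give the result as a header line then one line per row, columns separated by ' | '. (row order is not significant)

== RESULT ==
items.score
7
5
9
7
5
9

Derivation:
After JOIN items (6 rows):
stock.code | stock.yr | stock.tag | items.score | items.yr | items.name
Z2 | 5 | B | 7 | 5 | frank
Z2 | 5 | B | 5 | 5 | hank
Z2 | 5 | B | 9 | 5 | dave
Z1 | 5 | C | 7 | 5 | frank
Z1 | 5 | C | 5 | 5 | hank
Z1 | 5 | C | 9 | 5 | dave
After SELECT (6 rows):
items.score
7
5
9
7
5
9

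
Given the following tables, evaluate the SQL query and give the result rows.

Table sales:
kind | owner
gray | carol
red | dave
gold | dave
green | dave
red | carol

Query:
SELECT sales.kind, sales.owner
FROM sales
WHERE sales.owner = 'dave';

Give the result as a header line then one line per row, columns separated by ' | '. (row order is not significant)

After WHERE (3 rows):
sales.kind | sales.owner
red | dave
gold | dave
green | dave
After SELECT (3 rows):
sales.kind | sales.owner
red | dave
gold | dave
green | dave

== RESULT ==
sales.kind | sales.owner
red | dave
gold | dave
green | dave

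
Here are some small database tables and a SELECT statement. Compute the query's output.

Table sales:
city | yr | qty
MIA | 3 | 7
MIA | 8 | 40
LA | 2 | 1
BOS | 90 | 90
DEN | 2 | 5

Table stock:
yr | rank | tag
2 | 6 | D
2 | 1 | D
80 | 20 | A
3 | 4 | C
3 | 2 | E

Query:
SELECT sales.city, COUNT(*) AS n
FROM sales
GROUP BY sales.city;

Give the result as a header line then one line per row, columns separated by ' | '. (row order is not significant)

After GROUP BY (4 rows):
sales.city | n
MIA | 2
LA | 1
BOS | 1
DEN | 1

== RESULT ==
sales.city | n
MIA | 2
LA | 1
BOS | 1
DEN | 1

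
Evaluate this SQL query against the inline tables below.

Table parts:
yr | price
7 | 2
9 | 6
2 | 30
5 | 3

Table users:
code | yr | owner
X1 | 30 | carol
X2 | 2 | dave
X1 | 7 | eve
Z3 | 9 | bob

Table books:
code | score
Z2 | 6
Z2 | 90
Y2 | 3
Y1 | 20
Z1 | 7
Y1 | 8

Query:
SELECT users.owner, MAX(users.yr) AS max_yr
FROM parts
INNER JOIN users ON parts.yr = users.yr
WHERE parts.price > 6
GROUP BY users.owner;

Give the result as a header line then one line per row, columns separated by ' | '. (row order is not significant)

== RESULT ==
users.owner | max_yr
dave | 2

Derivation:
After JOIN users (3 rows):
parts.yr | parts.price | users.code | users.yr | users.owner
7 | 2 | X1 | 7 | eve
9 | 6 | Z3 | 9 | bob
2 | 30 | X2 | 2 | dave
After WHERE (1 rows):
parts.yr | parts.price | users.code | users.yr | users.owner
2 | 30 | X2 | 2 | dave
After GROUP BY (1 rows):
users.owner | max_yr
dave | 2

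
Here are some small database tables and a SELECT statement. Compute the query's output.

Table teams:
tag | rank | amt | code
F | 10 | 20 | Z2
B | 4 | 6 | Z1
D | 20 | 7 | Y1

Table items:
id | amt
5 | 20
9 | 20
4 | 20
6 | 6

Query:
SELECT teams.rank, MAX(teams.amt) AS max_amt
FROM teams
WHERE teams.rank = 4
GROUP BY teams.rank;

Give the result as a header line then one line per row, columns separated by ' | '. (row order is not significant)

After WHERE (1 rows):
teams.tag | teams.rank | teams.amt | teams.code
B | 4 | 6 | Z1
After GROUP BY (1 rows):
teams.rank | max_amt
4 | 6

== RESULT ==
teams.rank | max_amt
4 | 6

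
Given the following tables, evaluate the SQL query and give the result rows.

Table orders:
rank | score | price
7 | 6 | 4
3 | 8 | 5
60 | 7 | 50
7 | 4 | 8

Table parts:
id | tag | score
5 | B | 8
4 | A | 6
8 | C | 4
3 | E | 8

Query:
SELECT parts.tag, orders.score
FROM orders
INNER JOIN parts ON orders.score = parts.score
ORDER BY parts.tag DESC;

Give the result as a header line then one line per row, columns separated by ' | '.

After JOIN parts (4 rows):
orders.rank | orders.score | orders.price | parts.id | parts.tag | parts.score
7 | 6 | 4 | 4 | A | 6
3 | 8 | 5 | 5 | B | 8
3 | 8 | 5 | 3 | E | 8
7 | 4 | 8 | 8 | C | 4
After SELECT (4 rows):
parts.tag | orders.score
A | 6
B | 8
E | 8
C | 4
After ORDER BY (4 rows):
parts.tag | orders.score
E | 8
C | 4
B | 8
A | 6

== RESULT ==
parts.tag | orders.score
E | 8
C | 4
B | 8
A | 6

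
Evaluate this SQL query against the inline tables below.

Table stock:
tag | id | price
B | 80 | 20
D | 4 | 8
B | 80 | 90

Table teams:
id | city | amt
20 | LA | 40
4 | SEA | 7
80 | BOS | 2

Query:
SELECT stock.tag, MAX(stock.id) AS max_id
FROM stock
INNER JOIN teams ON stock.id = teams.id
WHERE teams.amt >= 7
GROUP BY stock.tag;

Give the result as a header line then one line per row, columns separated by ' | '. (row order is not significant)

== RESULT ==
stock.tag | max_id
D | 4

Derivation:
After JOIN teams (3 rows):
stock.tag | stock.id | stock.price | teams.id | teams.city | teams.amt
B | 80 | 20 | 80 | BOS | 2
D | 4 | 8 | 4 | SEA | 7
B | 80 | 90 | 80 | BOS | 2
After WHERE (1 rows):
stock.tag | stock.id | stock.price | teams.id | teams.city | teams.amt
D | 4 | 8 | 4 | SEA | 7
After GROUP BY (1 rows):
stock.tag | max_id
D | 4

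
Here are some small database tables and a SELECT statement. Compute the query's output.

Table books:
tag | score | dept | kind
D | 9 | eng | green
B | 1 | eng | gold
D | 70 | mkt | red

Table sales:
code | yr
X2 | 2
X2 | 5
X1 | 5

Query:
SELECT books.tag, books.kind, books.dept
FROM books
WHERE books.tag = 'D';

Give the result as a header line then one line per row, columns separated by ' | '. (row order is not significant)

== RESULT ==
books.tag | books.kind | books.dept
D | green | eng
D | red | mkt

Derivation:
After WHERE (2 rows):
books.tag | books.score | books.dept | books.kind
D | 9 | eng | green
D | 70 | mkt | red
After SELECT (2 rows):
books.tag | books.kind | books.dept
D | green | eng
D | red | mkt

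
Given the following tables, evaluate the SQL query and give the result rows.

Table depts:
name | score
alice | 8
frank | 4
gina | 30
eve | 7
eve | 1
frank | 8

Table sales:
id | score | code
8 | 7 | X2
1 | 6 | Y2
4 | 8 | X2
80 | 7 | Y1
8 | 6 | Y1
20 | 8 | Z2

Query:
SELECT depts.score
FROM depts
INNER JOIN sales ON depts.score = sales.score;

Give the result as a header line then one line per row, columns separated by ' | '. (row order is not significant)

After JOIN sales (6 rows):
depts.name | depts.score | sales.id | sales.score | sales.code
alice | 8 | 4 | 8 | X2
alice | 8 | 20 | 8 | Z2
eve | 7 | 8 | 7 | X2
eve | 7 | 80 | 7 | Y1
frank | 8 | 4 | 8 | X2
frank | 8 | 20 | 8 | Z2
After SELECT (6 rows):
depts.score
8
8
7
7
8
8

== RESULT ==
depts.score
8
8
7
7
8
8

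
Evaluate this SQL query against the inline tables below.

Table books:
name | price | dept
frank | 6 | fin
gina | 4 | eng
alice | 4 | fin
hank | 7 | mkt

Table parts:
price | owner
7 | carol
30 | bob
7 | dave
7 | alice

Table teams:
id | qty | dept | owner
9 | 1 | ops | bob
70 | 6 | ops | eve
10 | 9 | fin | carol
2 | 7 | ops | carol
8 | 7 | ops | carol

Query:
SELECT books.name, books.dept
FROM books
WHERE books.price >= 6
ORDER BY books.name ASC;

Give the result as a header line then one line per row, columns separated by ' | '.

After WHERE (2 rows):
books.name | books.price | books.dept
frank | 6 | fin
hank | 7 | mkt
After SELECT (2 rows):
books.name | books.dept
frank | fin
hank | mkt
After ORDER BY (2 rows):
books.name | books.dept
frank | fin
hank | mkt

== RESULT ==
books.name | books.dept
frank | fin
hank | mkt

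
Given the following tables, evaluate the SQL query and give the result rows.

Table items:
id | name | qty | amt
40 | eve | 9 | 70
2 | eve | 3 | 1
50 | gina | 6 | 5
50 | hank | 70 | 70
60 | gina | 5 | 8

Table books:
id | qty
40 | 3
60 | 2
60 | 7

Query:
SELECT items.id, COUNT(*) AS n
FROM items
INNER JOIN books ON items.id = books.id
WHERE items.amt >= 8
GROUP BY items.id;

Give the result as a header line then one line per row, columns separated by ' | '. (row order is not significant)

After JOIN books (3 rows):
items.id | items.name | items.qty | items.amt | books.id | books.qty
40 | eve | 9 | 70 | 40 | 3
60 | gina | 5 | 8 | 60 | 2
60 | gina | 5 | 8 | 60 | 7
After WHERE (3 rows):
items.id | items.name | items.qty | items.amt | books.id | books.qty
40 | eve | 9 | 70 | 40 | 3
60 | gina | 5 | 8 | 60 | 2
60 | gina | 5 | 8 | 60 | 7
After GROUP BY (2 rows):
items.id | n
40 | 1
60 | 2

== RESULT ==
items.id | n
40 | 1
60 | 2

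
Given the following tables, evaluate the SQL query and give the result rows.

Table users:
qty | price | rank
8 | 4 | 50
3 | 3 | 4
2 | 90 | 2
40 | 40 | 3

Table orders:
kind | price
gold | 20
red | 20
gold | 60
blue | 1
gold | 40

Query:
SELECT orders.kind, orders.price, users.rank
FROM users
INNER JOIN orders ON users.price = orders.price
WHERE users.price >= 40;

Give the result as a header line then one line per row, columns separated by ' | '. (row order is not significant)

After JOIN orders (1 rows):
users.qty | users.price | users.rank | orders.kind | orders.price
40 | 40 | 3 | gold | 40
After WHERE (1 rows):
users.qty | users.price | users.rank | orders.kind | orders.price
40 | 40 | 3 | gold | 40
After SELECT (1 rows):
orders.kind | orders.price | users.rank
gold | 40 | 3

== RESULT ==
orders.kind | orders.price | users.rank
gold | 40 | 3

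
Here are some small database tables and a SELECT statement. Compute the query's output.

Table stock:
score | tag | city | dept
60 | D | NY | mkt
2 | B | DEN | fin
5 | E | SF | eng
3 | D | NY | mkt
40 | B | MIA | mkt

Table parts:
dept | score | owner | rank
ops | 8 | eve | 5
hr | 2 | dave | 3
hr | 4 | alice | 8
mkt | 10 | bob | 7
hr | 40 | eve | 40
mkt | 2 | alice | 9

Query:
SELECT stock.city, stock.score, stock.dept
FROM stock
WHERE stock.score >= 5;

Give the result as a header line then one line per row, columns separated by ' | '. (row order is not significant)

== RESULT ==
stock.city | stock.score | stock.dept
NY | 60 | mkt
SF | 5 | eng
MIA | 40 | mkt

Derivation:
After WHERE (3 rows):
stock.score | stock.tag | stock.city | stock.dept
60 | D | NY | mkt
5 | E | SF | eng
40 | B | MIA | mkt
After SELECT (3 rows):
stock.city | stock.score | stock.dept
NY | 60 | mkt
SF | 5 | eng
MIA | 40 | mkt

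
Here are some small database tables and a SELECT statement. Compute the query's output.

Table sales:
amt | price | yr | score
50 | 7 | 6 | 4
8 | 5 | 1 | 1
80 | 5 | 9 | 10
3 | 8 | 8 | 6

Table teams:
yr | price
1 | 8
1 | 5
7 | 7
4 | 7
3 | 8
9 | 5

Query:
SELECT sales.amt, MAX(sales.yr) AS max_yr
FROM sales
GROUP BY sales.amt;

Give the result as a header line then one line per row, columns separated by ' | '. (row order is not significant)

After GROUP BY (4 rows):
sales.amt | max_yr
50 | 6
8 | 1
80 | 9
3 | 8

== RESULT ==
sales.amt | max_yr
50 | 6
8 | 1
80 | 9
3 | 8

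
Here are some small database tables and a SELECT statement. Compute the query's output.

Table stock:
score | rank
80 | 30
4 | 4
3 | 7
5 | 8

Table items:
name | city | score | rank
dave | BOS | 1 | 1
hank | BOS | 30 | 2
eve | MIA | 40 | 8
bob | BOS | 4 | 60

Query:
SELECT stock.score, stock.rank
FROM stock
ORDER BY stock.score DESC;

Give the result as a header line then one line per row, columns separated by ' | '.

== RESULT ==
stock.score | stock.rank
80 | 30
5 | 8
4 | 4
3 | 7

Derivation:
After SELECT (4 rows):
stock.score | stock.rank
80 | 30
4 | 4
3 | 7
5 | 8
After ORDER BY (4 rows):
stock.score | stock.rank
80 | 30
5 | 8
4 | 4
3 | 7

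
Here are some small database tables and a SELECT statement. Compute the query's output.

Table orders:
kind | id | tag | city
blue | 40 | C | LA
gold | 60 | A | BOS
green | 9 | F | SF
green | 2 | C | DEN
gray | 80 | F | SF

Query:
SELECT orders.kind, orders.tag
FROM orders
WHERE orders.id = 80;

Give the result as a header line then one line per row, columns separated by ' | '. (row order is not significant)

After WHERE (1 rows):
orders.kind | orders.id | orders.tag | orders.city
gray | 80 | F | SF
After SELECT (1 rows):
orders.kind | orders.tag
gray | F

== RESULT ==
orders.kind | orders.tag
gray | F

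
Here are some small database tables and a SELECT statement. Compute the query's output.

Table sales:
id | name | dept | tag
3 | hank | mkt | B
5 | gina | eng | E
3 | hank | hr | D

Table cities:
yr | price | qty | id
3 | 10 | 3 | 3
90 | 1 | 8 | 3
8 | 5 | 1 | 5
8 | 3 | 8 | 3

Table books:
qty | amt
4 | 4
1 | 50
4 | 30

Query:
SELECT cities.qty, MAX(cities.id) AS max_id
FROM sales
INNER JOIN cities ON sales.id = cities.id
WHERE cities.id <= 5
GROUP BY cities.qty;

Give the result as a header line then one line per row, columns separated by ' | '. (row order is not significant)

After JOIN cities (7 rows):
sales.id | sales.name | sales.dept | sales.tag | cities.yr | cities.price | cities.qty | cities.id
3 | hank | mkt | B | 3 | 10 | 3 | 3
3 | hank | mkt | B | 90 | 1 | 8 | 3
3 | hank | mkt | B | 8 | 3 | 8 | 3
5 | gina | eng | E | 8 | 5 | 1 | 5
3 | hank | hr | D | 3 | 10 | 3 | 3
3 | hank | hr | D | 90 | 1 | 8 | 3
3 | hank | hr | D | 8 | 3 | 8 | 3
After WHERE (7 rows):
sales.id | sales.name | sales.dept | sales.tag | cities.yr | cities.price | cities.qty | cities.id
3 | hank | mkt | B | 3 | 10 | 3 | 3
3 | hank | mkt | B | 90 | 1 | 8 | 3
3 | hank | mkt | B | 8 | 3 | 8 | 3
5 | gina | eng | E | 8 | 5 | 1 | 5
3 | hank | hr | D | 3 | 10 | 3 | 3
3 | hank | hr | D | 90 | 1 | 8 | 3
3 | hank | hr | D | 8 | 3 | 8 | 3
After GROUP BY (3 rows):
cities.qty | max_id
3 | 3
8 | 3
1 | 5

== RESULT ==
cities.qty | max_id
3 | 3
8 | 3
1 | 5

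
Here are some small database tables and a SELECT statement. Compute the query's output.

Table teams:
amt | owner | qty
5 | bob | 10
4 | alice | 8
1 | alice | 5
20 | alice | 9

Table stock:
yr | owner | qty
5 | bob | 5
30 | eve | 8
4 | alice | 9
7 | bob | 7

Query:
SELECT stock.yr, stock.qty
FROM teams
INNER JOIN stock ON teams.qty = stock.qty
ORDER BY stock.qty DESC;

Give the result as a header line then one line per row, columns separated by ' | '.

After JOIN stock (3 rows):
teams.amt | teams.owner | teams.qty | stock.yr | stock.owner | stock.qty
4 | alice | 8 | 30 | eve | 8
1 | alice | 5 | 5 | bob | 5
20 | alice | 9 | 4 | alice | 9
After SELECT (3 rows):
stock.yr | stock.qty
30 | 8
5 | 5
4 | 9
After ORDER BY (3 rows):
stock.yr | stock.qty
4 | 9
30 | 8
5 | 5

== RESULT ==
stock.yr | stock.qty
4 | 9
30 | 8
5 | 5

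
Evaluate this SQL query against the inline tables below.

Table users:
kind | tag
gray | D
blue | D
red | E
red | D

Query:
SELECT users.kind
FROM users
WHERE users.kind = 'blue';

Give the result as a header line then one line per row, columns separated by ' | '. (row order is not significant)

== RESULT ==
users.kind
blue

Derivation:
After WHERE (1 rows):
users.kind | users.tag
blue | D
After SELECT (1 rows):
users.kind
blue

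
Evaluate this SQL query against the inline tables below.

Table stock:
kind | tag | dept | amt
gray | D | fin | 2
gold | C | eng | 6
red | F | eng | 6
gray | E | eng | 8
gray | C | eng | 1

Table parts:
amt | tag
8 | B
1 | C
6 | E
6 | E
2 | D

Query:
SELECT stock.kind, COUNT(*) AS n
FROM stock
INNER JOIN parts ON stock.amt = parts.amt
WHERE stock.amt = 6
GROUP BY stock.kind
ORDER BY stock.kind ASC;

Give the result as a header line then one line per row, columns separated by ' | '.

== RESULT ==
stock.kind | n
gold | 2
red | 2

Derivation:
After JOIN parts (7 rows):
stock.kind | stock.tag | stock.dept | stock.amt | parts.amt | parts.tag
gray | D | fin | 2 | 2 | D
gold | C | eng | 6 | 6 | E
gold | C | eng | 6 | 6 | E
red | F | eng | 6 | 6 | E
red | F | eng | 6 | 6 | E
gray | E | eng | 8 | 8 | B
gray | C | eng | 1 | 1 | C
After WHERE (4 rows):
stock.kind | stock.tag | stock.dept | stock.amt | parts.amt | parts.tag
gold | C | eng | 6 | 6 | E
gold | C | eng | 6 | 6 | E
red | F | eng | 6 | 6 | E
red | F | eng | 6 | 6 | E
After GROUP BY (2 rows):
stock.kind | n
gold | 2
red | 2
After ORDER BY (2 rows):
stock.kind | n
gold | 2
red | 2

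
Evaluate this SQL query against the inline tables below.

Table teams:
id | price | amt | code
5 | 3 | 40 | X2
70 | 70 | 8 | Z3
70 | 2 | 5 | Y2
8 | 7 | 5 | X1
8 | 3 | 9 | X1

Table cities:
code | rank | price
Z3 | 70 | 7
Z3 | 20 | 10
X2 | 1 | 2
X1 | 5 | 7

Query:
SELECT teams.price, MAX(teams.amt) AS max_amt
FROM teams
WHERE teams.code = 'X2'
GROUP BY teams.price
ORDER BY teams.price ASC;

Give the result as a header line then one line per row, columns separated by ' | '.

After WHERE (1 rows):
teams.id | teams.price | teams.amt | teams.code
5 | 3 | 40 | X2
After GROUP BY (1 rows):
teams.price | max_amt
3 | 40
After ORDER BY (1 rows):
teams.price | max_amt
3 | 40

== RESULT ==
teams.price | max_amt
3 | 40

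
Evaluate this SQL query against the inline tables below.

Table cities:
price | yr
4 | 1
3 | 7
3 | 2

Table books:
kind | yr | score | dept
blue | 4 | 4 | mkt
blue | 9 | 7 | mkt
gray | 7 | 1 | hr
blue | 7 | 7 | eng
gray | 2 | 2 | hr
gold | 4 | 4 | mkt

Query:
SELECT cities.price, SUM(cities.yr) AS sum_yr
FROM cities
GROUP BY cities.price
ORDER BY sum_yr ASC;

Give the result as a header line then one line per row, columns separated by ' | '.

After GROUP BY (2 rows):
cities.price | sum_yr
4 | 1
3 | 9
After ORDER BY (2 rows):
cities.price | sum_yr
4 | 1
3 | 9

== RESULT ==
cities.price | sum_yr
4 | 1
3 | 9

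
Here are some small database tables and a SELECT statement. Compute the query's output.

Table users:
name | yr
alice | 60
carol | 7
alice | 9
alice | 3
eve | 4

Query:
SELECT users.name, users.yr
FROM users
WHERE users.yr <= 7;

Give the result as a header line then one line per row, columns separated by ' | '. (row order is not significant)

After WHERE (3 rows):
users.name | users.yr
carol | 7
alice | 3
eve | 4
After SELECT (3 rows):
users.name | users.yr
carol | 7
alice | 3
eve | 4

== RESULT ==
users.name | users.yr
carol | 7
alice | 3
eve | 4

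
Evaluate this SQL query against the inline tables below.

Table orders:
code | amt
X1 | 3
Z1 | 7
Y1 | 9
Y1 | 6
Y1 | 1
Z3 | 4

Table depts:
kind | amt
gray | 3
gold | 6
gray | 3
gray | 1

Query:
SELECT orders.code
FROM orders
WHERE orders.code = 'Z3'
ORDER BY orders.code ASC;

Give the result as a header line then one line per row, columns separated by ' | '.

After WHERE (1 rows):
orders.code | orders.amt
Z3 | 4
After SELECT (1 rows):
orders.code
Z3
After ORDER BY (1 rows):
orders.code
Z3

== RESULT ==
orders.code
Z3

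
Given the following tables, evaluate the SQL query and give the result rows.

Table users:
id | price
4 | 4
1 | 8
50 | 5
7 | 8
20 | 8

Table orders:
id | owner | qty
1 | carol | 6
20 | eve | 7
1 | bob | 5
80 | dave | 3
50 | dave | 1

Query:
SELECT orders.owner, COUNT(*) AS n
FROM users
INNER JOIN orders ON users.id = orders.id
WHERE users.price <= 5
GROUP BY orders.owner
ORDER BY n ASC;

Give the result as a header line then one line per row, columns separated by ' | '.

== RESULT ==
orders.owner | n
dave | 1

Derivation:
After JOIN orders (4 rows):
users.id | users.price | orders.id | orders.owner | orders.qty
1 | 8 | 1 | carol | 6
1 | 8 | 1 | bob | 5
50 | 5 | 50 | dave | 1
20 | 8 | 20 | eve | 7
After WHERE (1 rows):
users.id | users.price | orders.id | orders.owner | orders.qty
50 | 5 | 50 | dave | 1
After GROUP BY (1 rows):
orders.owner | n
dave | 1
After ORDER BY (1 rows):
orders.owner | n
dave | 1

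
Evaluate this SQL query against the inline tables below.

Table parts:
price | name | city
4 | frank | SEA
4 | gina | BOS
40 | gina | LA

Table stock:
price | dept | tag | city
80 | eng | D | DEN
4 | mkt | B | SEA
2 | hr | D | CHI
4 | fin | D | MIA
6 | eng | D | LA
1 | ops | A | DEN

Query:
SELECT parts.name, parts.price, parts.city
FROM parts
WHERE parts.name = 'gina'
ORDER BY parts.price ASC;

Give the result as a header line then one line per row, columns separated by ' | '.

After WHERE (2 rows):
parts.price | parts.name | parts.city
4 | gina | BOS
40 | gina | LA
After SELECT (2 rows):
parts.name | parts.price | parts.city
gina | 4 | BOS
gina | 40 | LA
After ORDER BY (2 rows):
parts.name | parts.price | parts.city
gina | 4 | BOS
gina | 40 | LA

== RESULT ==
parts.name | parts.price | parts.city
gina | 4 | BOS
gina | 40 | LA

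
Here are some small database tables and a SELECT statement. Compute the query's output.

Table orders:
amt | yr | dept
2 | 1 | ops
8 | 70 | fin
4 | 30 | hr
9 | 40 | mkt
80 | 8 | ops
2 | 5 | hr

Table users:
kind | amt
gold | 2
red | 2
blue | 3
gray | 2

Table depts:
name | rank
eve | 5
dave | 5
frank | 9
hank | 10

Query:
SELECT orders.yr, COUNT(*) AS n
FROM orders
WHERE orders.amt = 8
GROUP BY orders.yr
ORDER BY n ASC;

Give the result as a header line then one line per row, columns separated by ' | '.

After WHERE (1 rows):
orders.amt | orders.yr | orders.dept
8 | 70 | fin
After GROUP BY (1 rows):
orders.yr | n
70 | 1
After ORDER BY (1 rows):
orders.yr | n
70 | 1

== RESULT ==
orders.yr | n
70 | 1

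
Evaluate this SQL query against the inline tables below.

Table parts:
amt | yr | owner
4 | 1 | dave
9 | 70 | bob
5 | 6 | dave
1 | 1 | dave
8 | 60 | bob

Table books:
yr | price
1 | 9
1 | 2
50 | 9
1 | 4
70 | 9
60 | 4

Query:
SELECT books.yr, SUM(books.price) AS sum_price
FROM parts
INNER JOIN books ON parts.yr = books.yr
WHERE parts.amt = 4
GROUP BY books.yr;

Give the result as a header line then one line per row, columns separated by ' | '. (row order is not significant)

== RESULT ==
books.yr | sum_price
1 | 15

Derivation:
After JOIN books (8 rows):
parts.amt | parts.yr | parts.owner | books.yr | books.price
4 | 1 | dave | 1 | 9
4 | 1 | dave | 1 | 2
4 | 1 | dave | 1 | 4
9 | 70 | bob | 70 | 9
1 | 1 | dave | 1 | 9
1 | 1 | dave | 1 | 2
1 | 1 | dave | 1 | 4
8 | 60 | bob | 60 | 4
After WHERE (3 rows):
parts.amt | parts.yr | parts.owner | books.yr | books.price
4 | 1 | dave | 1 | 9
4 | 1 | dave | 1 | 2
4 | 1 | dave | 1 | 4
After GROUP BY (1 rows):
books.yr | sum_price
1 | 15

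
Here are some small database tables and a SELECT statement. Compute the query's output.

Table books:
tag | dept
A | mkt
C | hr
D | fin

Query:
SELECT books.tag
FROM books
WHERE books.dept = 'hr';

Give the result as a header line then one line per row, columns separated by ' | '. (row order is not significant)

After WHERE (1 rows):
books.tag | books.dept
C | hr
After SELECT (1 rows):
books.tag
C

== RESULT ==
books.tag
C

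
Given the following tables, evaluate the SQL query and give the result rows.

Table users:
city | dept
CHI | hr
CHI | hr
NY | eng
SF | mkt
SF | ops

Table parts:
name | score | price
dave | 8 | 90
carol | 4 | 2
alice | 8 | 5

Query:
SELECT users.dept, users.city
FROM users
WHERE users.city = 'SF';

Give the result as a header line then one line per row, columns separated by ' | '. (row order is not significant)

After WHERE (2 rows):
users.city | users.dept
SF | mkt
SF | ops
After SELECT (2 rows):
users.dept | users.city
mkt | SF
ops | SF

== RESULT ==
users.dept | users.city
mkt | SF
ops | SF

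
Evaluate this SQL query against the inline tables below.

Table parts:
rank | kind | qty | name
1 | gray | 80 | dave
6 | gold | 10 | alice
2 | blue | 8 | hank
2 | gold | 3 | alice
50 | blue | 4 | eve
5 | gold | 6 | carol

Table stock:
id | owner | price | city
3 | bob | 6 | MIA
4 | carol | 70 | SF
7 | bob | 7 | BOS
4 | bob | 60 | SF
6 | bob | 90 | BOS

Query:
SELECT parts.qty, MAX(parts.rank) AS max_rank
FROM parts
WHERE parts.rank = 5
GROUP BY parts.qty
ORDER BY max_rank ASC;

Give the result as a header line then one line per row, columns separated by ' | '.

After WHERE (1 rows):
parts.rank | parts.kind | parts.qty | parts.name
5 | gold | 6 | carol
After GROUP BY (1 rows):
parts.qty | max_rank
6 | 5
After ORDER BY (1 rows):
parts.qty | max_rank
6 | 5

== RESULT ==
parts.qty | max_rank
6 | 5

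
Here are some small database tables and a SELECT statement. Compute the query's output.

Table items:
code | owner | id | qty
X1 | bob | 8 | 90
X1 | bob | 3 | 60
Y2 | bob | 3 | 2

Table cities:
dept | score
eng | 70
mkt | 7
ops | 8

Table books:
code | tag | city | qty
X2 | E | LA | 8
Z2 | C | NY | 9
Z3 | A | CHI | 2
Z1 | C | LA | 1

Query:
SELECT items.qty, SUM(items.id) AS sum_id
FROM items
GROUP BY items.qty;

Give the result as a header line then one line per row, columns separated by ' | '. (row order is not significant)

== RESULT ==
items.qty | sum_id
90 | 8
60 | 3
2 | 3

Derivation:
After GROUP BY (3 rows):
items.qty | sum_id
90 | 8
60 | 3
2 | 3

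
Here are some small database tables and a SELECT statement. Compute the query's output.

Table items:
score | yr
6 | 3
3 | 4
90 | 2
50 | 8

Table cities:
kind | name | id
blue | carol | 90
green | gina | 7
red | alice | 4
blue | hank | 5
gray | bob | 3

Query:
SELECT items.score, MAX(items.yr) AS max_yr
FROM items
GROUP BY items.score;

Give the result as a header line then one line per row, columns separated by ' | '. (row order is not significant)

== RESULT ==
items.score | max_yr
6 | 3
3 | 4
90 | 2
50 | 8

Derivation:
After GROUP BY (4 rows):
items.score | max_yr
6 | 3
3 | 4
90 | 2
50 | 8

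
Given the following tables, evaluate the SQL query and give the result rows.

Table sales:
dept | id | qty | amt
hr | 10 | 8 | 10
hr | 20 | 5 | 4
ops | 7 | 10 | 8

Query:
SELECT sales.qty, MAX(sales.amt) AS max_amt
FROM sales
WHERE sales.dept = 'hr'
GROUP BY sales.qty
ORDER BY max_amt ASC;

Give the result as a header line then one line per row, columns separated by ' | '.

== RESULT ==
sales.qty | max_amt
5 | 4
8 | 10

Derivation:
After WHERE (2 rows):
sales.dept | sales.id | sales.qty | sales.amt
hr | 10 | 8 | 10
hr | 20 | 5 | 4
After GROUP BY (2 rows):
sales.qty | max_amt
8 | 10
5 | 4
After ORDER BY (2 rows):
sales.qty | max_amt
5 | 4
8 | 10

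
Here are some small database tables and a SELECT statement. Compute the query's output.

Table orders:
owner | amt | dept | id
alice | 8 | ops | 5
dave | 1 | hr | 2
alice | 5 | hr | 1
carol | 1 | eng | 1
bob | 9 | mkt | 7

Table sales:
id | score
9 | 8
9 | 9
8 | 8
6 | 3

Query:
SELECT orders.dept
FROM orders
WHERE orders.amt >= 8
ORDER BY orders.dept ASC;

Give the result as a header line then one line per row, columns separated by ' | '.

After WHERE (2 rows):
orders.owner | orders.amt | orders.dept | orders.id
alice | 8 | ops | 5
bob | 9 | mkt | 7
After SELECT (2 rows):
orders.dept
ops
mkt
After ORDER BY (2 rows):
orders.dept
mkt
ops

== RESULT ==
orders.dept
mkt
ops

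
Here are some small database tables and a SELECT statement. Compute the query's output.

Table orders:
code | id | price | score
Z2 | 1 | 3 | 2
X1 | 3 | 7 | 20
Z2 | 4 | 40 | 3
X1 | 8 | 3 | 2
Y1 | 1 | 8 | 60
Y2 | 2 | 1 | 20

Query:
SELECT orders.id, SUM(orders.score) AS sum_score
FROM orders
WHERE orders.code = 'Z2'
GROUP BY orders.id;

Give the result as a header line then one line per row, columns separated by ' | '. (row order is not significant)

After WHERE (2 rows):
orders.code | orders.id | orders.price | orders.score
Z2 | 1 | 3 | 2
Z2 | 4 | 40 | 3
After GROUP BY (2 rows):
orders.id | sum_score
1 | 2
4 | 3

== RESULT ==
orders.id | sum_score
1 | 2
4 | 3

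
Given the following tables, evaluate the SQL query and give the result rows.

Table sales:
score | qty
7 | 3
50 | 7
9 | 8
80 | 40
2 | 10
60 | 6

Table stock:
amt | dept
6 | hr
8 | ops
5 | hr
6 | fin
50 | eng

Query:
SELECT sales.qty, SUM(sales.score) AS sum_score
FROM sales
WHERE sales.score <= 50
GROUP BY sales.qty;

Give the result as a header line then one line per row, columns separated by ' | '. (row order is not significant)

== RESULT ==
sales.qty | sum_score
3 | 7
7 | 50
8 | 9
10 | 2

Derivation:
After WHERE (4 rows):
sales.score | sales.qty
7 | 3
50 | 7
9 | 8
2 | 10
After GROUP BY (4 rows):
sales.qty | sum_score
3 | 7
7 | 50
8 | 9
10 | 2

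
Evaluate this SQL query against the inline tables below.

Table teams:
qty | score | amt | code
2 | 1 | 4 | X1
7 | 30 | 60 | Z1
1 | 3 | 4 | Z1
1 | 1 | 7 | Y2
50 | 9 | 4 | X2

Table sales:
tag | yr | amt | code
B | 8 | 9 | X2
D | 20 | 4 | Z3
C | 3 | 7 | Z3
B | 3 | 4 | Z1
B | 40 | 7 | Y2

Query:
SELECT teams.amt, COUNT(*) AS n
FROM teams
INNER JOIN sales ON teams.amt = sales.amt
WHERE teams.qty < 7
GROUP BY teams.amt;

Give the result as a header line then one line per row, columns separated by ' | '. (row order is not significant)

== RESULT ==
teams.amt | n
4 | 4
7 | 2

Derivation:
After JOIN sales (8 rows):
teams.qty | teams.score | teams.amt | teams.code | sales.tag | sales.yr | sales.amt | sales.code
2 | 1 | 4 | X1 | D | 20 | 4 | Z3
2 | 1 | 4 | X1 | B | 3 | 4 | Z1
1 | 3 | 4 | Z1 | D | 20 | 4 | Z3
1 | 3 | 4 | Z1 | B | 3 | 4 | Z1
1 | 1 | 7 | Y2 | C | 3 | 7 | Z3
1 | 1 | 7 | Y2 | B | 40 | 7 | Y2
50 | 9 | 4 | X2 | D | 20 | 4 | Z3
50 | 9 | 4 | X2 | B | 3 | 4 | Z1
After WHERE (6 rows):
teams.qty | teams.score | teams.amt | teams.code | sales.tag | sales.yr | sales.amt | sales.code
2 | 1 | 4 | X1 | D | 20 | 4 | Z3
2 | 1 | 4 | X1 | B | 3 | 4 | Z1
1 | 3 | 4 | Z1 | D | 20 | 4 | Z3
1 | 3 | 4 | Z1 | B | 3 | 4 | Z1
1 | 1 | 7 | Y2 | C | 3 | 7 | Z3
1 | 1 | 7 | Y2 | B | 40 | 7 | Y2
After GROUP BY (2 rows):
teams.amt | n
4 | 4
7 | 2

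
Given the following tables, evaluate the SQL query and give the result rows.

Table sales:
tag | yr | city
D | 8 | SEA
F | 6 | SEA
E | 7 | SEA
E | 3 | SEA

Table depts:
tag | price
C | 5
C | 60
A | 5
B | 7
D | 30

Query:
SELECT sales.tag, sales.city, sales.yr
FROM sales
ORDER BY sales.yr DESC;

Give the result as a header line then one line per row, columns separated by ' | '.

After SELECT (4 rows):
sales.tag | sales.city | sales.yr
D | SEA | 8
F | SEA | 6
E | SEA | 7
E | SEA | 3
After ORDER BY (4 rows):
sales.tag | sales.city | sales.yr
D | SEA | 8
E | SEA | 7
F | SEA | 6
E | SEA | 3

== RESULT ==
sales.tag | sales.city | sales.yr
D | SEA | 8
E | SEA | 7
F | SEA | 6
E | SEA | 3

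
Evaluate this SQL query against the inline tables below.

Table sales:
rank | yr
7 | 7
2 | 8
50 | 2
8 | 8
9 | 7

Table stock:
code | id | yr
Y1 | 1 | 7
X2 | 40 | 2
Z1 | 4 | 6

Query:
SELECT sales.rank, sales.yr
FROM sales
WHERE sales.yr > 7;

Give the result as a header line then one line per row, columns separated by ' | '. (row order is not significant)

== RESULT ==
sales.rank | sales.yr
2 | 8
8 | 8

Derivation:
After WHERE (2 rows):
sales.rank | sales.yr
2 | 8
8 | 8
After SELECT (2 rows):
sales.rank | sales.yr
2 | 8
8 | 8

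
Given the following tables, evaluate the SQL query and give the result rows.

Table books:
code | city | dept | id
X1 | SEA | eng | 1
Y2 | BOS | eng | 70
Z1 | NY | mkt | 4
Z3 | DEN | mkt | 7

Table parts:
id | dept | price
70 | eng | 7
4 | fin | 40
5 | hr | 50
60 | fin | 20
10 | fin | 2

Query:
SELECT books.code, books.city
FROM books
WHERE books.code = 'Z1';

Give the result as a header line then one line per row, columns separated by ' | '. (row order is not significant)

== RESULT ==
books.code | books.city
Z1 | NY

Derivation:
After WHERE (1 rows):
books.code | books.city | books.dept | books.id
Z1 | NY | mkt | 4
After SELECT (1 rows):
books.code | books.city
Z1 | NY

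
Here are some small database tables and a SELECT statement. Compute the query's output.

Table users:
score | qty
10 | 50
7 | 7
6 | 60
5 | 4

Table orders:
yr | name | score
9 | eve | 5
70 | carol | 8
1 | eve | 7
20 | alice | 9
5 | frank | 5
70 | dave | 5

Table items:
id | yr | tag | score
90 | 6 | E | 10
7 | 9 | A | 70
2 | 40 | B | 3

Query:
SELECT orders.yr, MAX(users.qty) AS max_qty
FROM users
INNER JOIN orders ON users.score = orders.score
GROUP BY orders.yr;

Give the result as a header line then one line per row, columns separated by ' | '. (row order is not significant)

== RESULT ==
orders.yr | max_qty
1 | 7
9 | 4
5 | 4
70 | 4

Derivation:
After JOIN orders (4 rows):
users.score | users.qty | orders.yr | orders.name | orders.score
7 | 7 | 1 | eve | 7
5 | 4 | 9 | eve | 5
5 | 4 | 5 | frank | 5
5 | 4 | 70 | dave | 5
After GROUP BY (4 rows):
orders.yr | max_qty
1 | 7
9 | 4
5 | 4
70 | 4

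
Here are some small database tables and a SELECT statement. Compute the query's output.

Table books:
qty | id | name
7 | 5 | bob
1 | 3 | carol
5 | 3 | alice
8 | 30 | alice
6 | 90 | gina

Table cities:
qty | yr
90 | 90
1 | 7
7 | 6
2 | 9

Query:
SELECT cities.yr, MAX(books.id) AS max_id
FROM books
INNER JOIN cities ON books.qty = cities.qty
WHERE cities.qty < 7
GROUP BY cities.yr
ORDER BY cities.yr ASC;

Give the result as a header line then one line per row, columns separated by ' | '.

== RESULT ==
cities.yr | max_id
7 | 3

Derivation:
After JOIN cities (2 rows):
books.qty | books.id | books.name | cities.qty | cities.yr
7 | 5 | bob | 7 | 6
1 | 3 | carol | 1 | 7
After WHERE (1 rows):
books.qty | books.id | books.name | cities.qty | cities.yr
1 | 3 | carol | 1 | 7
After GROUP BY (1 rows):
cities.yr | max_id
7 | 3
After ORDER BY (1 rows):
cities.yr | max_id
7 | 3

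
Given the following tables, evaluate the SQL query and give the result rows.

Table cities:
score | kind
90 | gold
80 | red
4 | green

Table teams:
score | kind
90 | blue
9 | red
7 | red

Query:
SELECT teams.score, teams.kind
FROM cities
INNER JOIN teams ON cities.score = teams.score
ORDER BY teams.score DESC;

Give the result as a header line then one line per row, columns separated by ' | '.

== RESULT ==
teams.score | teams.kind
90 | blue

Derivation:
After JOIN teams (1 rows):
cities.score | cities.kind | teams.score | teams.kind
90 | gold | 90 | blue
After SELECT (1 rows):
teams.score | teams.kind
90 | blue
After ORDER BY (1 rows):
teams.score | teams.kind
90 | blue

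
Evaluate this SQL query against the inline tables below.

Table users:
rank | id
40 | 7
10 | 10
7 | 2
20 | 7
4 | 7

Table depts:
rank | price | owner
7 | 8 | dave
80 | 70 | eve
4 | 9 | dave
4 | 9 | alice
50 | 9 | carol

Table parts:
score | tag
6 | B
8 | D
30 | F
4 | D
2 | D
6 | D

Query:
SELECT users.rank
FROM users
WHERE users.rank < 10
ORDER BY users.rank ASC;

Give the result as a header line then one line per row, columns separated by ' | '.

After WHERE (2 rows):
users.rank | users.id
7 | 2
4 | 7
After SELECT (2 rows):
users.rank
7
4
After ORDER BY (2 rows):
users.rank
4
7

== RESULT ==
users.rank
4
7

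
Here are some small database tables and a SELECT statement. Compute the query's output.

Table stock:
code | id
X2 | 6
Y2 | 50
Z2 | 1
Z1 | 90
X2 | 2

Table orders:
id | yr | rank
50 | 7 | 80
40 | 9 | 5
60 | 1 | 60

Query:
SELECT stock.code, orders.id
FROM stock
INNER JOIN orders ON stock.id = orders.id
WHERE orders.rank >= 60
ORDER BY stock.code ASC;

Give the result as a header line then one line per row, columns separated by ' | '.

== RESULT ==
stock.code | orders.id
Y2 | 50

Derivation:
After JOIN orders (1 rows):
stock.code | stock.id | orders.id | orders.yr | orders.rank
Y2 | 50 | 50 | 7 | 80
After WHERE (1 rows):
stock.code | stock.id | orders.id | orders.yr | orders.rank
Y2 | 50 | 50 | 7 | 80
After SELECT (1 rows):
stock.code | orders.id
Y2 | 50
After ORDER BY (1 rows):
stock.code | orders.id
Y2 | 50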